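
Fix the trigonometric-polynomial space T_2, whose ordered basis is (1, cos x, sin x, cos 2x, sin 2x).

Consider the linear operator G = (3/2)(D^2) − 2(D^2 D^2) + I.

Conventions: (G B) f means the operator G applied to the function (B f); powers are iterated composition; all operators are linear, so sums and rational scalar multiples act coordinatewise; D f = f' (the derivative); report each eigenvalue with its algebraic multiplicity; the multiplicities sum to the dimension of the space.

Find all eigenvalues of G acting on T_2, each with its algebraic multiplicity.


image of 1: 1
image of cos x: -(5/2)cos x
image of sin x: -(5/2)sin x
image of cos 2x: -37cos 2x
image of sin 2x: -37sin 2x
the matrix is diagonal; its diagonal is (1, -5/2, -5/2, -37, -37)
for a triangular matrix the eigenvalues are the diagonal entries, with algebraic multiplicity their repetition count

λ = -37 (multiplicity 2), λ = -5/2 (multiplicity 2), λ = 1 (multiplicity 1)


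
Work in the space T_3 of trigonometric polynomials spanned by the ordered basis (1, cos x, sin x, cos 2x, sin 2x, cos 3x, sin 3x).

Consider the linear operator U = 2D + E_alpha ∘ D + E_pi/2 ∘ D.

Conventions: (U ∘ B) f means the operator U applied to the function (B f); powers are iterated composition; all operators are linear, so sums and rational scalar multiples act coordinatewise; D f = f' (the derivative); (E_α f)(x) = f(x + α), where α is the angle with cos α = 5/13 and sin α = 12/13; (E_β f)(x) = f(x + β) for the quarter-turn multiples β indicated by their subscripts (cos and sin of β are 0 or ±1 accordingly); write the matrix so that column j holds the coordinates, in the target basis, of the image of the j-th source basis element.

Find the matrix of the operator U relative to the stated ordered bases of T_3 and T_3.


the matrix is [[0, 0, 0, 0, 0, 0, 0]; [0, -25/13, 31/13, 0, 0, 0, 0]; [0, -31/13, -25/13, 0, 0, 0, 0]; [0, 0, 0, -240/169, 100/169, 0, 0]; [0, 0, 0, -100/169, -240/169, 0, 0]; [0, 0, 0, 0, 0, 9075/2197, 7077/2197]; [0, 0, 0, 0, 0, -7077/2197, 9075/2197]] (rows listed top to bottom)

image of 1: 0
image of cos x: -(25/13)cos x - (31/13)sin x
image of sin x: (31/13)cos x - (25/13)sin x
image of cos 2x: -(240/169)cos 2x - (100/169)sin 2x
image of sin 2x: (100/169)cos 2x - (240/169)sin 2x
image of cos 3x: (9075/2197)cos 3x - (7077/2197)sin 3x
image of sin 3x: (7077/2197)cos 3x + (9075/2197)sin 3x
each image's coordinates form column j of the matrix


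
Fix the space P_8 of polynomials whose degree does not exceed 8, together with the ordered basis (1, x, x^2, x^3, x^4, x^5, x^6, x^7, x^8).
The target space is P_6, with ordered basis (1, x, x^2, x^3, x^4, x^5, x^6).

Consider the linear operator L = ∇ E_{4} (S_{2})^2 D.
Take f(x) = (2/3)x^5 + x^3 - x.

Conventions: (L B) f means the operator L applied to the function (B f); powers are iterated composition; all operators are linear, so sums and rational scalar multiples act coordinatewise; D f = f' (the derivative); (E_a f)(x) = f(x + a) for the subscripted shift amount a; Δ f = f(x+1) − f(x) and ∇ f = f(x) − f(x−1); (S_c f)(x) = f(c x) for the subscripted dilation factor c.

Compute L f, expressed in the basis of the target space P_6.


D f = (10/3)x^4 + 3x^2 - 1
S_{2} D f = (160/3)x^4 + 12x^2 - 1
S_{2} S_{2} D f = (2560/3)x^4 + 48x^2 - 1
E_{4} (S_{2})^2 D f = (2560/3)x^4 + (40960/3)x^3 + 81968x^2 + (656512/3)x + 657661/3
∇ E_{4} (S_{2})^2 D f = (10240/3)x^3 + 35840x^2 + (379168/3)x + 449008/3

the result is g(x) = (10240/3)x^3 + 35840x^2 + (379168/3)x + 449008/3


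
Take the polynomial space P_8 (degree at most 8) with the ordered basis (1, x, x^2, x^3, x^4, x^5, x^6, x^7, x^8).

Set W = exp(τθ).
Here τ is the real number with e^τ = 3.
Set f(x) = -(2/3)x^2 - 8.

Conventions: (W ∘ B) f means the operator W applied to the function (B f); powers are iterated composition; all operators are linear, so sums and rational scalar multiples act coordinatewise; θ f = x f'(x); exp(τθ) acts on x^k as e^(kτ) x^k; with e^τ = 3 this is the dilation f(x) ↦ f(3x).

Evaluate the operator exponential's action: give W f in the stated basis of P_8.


exp(τθ) x^k = e^(kτ) x^k; with e^τ = 3 this sends x^k to 3^k x^k
x^2 ↦ 9 x^2
applying this coordinatewise to f: exp(τθ) f = -6x^2 - 8

the result is g(x) = -6x^2 - 8


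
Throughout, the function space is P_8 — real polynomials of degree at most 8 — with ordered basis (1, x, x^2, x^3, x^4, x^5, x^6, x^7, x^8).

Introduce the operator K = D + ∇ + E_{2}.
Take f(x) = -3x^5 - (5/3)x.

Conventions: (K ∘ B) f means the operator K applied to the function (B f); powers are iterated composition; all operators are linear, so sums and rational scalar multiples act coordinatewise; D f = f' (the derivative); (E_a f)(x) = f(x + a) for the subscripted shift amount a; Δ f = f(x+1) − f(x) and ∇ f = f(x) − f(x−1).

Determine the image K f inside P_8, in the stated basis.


D f = -15x^4 - 5/3
∇ f = -15x^4 + 30x^3 - 30x^2 + 15x - 14/3
E_{2} f = -3x^5 - 30x^4 - 120x^3 - 240x^2 - (725/3)x - 298/3
(D + ∇ + E_{2}) f = -3x^5 - 60x^4 - 90x^3 - 270x^2 - (680/3)x - 317/3

g(x) = -3x^5 - 60x^4 - 90x^3 - 270x^2 - (680/3)x - 317/3


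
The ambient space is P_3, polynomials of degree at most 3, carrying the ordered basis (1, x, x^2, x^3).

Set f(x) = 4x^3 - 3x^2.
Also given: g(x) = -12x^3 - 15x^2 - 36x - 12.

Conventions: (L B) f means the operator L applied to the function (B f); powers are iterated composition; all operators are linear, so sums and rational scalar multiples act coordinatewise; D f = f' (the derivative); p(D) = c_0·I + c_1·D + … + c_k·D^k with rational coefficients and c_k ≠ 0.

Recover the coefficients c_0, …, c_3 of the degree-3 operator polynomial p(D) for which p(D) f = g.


D^0 f = 4x^3 - 3x^2
D^1 f = 12x^2 - 6x
D^2 f = 24x - 6
D^3 f = 24
matching coefficients of g against c_0 f + c_1 Df + … from the top degree down determines the c_i
solution: c_0 = -3, c_1 = -2, c_2 = -2, c_3 = -1

c_0 = -3, c_1 = -2, c_2 = -2, c_3 = -1


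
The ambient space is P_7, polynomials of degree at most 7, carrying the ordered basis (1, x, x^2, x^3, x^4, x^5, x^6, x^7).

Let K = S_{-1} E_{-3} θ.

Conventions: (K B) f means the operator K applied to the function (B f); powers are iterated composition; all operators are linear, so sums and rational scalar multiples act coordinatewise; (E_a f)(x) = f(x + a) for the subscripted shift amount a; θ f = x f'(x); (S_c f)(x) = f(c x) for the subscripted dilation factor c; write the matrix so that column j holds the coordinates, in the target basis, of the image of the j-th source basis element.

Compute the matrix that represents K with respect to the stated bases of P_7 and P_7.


image of 1: 0
image of x: -x - 3
image of x^2: 2x^2 + 12x + 18
image of x^3: -3x^3 - 27x^2 - 81x - 81
image of x^4: 4x^4 + 48x^3 + 216x^2 + 432x + 324
image of x^5: -5x^5 - 75x^4 - 450x^3 - 1350x^2 - 2025x - 1215
image of x^6: 6x^6 + 108x^5 + 810x^4 + 3240x^3 + 7290x^2 + 8748x + 4374
image of x^7: -7x^7 - 147x^6 - 1323x^5 - 6615x^4 - 19845x^3 - 35721x^2 - 35721x - 15309
each image's coordinates form column j of the matrix

the matrix is [[0, -3, 18, -81, 324, -1215, 4374, -15309]; [0, -1, 12, -81, 432, -2025, 8748, -35721]; [0, 0, 2, -27, 216, -1350, 7290, -35721]; [0, 0, 0, -3, 48, -450, 3240, -19845]; [0, 0, 0, 0, 4, -75, 810, -6615]; [0, 0, 0, 0, 0, -5, 108, -1323]; [0, 0, 0, 0, 0, 0, 6, -147]; [0, 0, 0, 0, 0, 0, 0, -7]] (rows listed top to bottom)


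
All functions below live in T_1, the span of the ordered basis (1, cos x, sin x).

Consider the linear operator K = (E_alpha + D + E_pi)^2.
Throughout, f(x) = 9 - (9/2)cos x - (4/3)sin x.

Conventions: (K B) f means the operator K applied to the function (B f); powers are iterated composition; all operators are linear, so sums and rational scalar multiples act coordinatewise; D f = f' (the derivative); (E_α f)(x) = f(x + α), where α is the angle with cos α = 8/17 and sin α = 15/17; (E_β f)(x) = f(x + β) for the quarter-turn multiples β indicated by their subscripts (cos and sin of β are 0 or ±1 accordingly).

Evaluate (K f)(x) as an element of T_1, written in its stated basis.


g(x) = 36 + (10023/578)cos x - (4004/867)sin x

E_alpha f = 9 - (56/17)cos x + (341/102)sin x
D f = -(4/3)cos x + (9/2)sin x
E_pi f = 9 + (9/2)cos x + (4/3)sin x
(E_alpha + D + E_pi) f = 18 - (13/102)cos x + (156/17)sin x
E_alpha (E_alpha + D + E_pi) f = 18 + (6968/867)cos x + (2561/578)sin x
D (E_alpha + D + E_pi) f = (156/17)cos x + (13/102)sin x
E_pi (E_alpha + D + E_pi) f = 18 + (13/102)cos x - (156/17)sin x
(E_alpha + D + E_pi) (E_alpha + D + E_pi) f = 36 + (10023/578)cos x - (4004/867)sin x


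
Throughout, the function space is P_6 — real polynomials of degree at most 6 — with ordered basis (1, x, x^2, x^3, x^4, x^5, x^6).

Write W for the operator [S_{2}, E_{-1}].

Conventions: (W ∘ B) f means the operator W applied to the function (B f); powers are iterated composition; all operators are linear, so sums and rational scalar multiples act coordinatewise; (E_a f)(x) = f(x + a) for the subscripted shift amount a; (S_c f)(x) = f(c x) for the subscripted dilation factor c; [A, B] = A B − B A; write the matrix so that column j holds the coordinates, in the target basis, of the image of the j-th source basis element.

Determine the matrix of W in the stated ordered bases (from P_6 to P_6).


image of 1: 0
image of x: 1
image of x^2: 4x - 3
image of x^3: 12x^2 - 18x + 7
image of x^4: 32x^3 - 72x^2 + 56x - 15
image of x^5: 80x^4 - 240x^3 + 280x^2 - 150x + 31
image of x^6: 192x^5 - 720x^4 + 1120x^3 - 900x^2 + 372x - 63
each image's coordinates form column j of the matrix

the matrix is [[0, 1, -3, 7, -15, 31, -63]; [0, 0, 4, -18, 56, -150, 372]; [0, 0, 0, 12, -72, 280, -900]; [0, 0, 0, 0, 32, -240, 1120]; [0, 0, 0, 0, 0, 80, -720]; [0, 0, 0, 0, 0, 0, 192]; [0, 0, 0, 0, 0, 0, 0]] (rows listed top to bottom)


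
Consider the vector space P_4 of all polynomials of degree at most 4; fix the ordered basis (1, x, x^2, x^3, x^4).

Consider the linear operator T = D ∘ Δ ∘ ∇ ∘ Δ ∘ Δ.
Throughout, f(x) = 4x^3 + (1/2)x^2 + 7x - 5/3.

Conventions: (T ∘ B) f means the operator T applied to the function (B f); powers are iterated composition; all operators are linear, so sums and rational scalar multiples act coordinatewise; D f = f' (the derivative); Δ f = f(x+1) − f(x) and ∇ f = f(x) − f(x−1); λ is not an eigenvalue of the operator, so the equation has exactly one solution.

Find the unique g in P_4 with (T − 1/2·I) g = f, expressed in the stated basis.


g(x) = -8x^3 - x^2 - 14x + 10/3

write g with unknown coordinates in the stated basis and equate coefficients in (T − 1/2·I) g = f
solving from the highest basis element down gives g = -8x^3 - x^2 - 14x + 10/3
check: T g = 0
so T g − 1/2·g = 4x^3 + (1/2)x^2 + 7x - 5/3 = f ✓


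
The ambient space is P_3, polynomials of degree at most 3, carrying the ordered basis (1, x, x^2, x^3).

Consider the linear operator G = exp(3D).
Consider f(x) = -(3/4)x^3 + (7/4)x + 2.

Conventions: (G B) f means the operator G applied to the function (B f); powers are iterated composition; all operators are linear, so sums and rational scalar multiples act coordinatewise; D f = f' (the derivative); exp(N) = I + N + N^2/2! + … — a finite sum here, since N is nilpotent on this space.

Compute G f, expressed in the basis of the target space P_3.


order-1 term: -(27/4)x^2 + 21/4
order-2 term: -(81/4)x
order-3 term: -81/4
the series for exp(3D) f terminates at order 3
exp(3D) f = -(3/4)x^3 - (27/4)x^2 - (37/2)x - 13

the image equals g(x) = -(3/4)x^3 - (27/4)x^2 - (37/2)x - 13


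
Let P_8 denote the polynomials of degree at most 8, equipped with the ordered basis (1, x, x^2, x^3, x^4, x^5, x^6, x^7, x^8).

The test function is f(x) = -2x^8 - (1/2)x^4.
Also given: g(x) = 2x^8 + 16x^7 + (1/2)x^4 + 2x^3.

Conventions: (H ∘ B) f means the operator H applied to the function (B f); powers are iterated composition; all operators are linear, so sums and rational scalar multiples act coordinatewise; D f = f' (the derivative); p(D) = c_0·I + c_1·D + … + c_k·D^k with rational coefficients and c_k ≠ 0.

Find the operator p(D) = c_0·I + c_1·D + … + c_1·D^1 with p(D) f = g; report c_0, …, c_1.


D^0 f = -2x^8 - (1/2)x^4
D^1 f = -16x^7 - 2x^3
matching coefficients of g against c_0 f + c_1 Df + … from the top degree down determines the c_i
solution: c_0 = -1, c_1 = -1

p(D) = -I − D, i.e. c_0 = -1, c_1 = -1


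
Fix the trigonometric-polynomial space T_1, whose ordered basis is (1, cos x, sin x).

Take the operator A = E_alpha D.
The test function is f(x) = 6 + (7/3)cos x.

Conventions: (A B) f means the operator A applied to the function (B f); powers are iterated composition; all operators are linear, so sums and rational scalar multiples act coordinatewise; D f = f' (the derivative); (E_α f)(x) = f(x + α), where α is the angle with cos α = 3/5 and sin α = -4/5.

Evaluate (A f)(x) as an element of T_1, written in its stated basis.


D f = -(7/3)sin x
E_alpha D f = (28/15)cos x - (7/5)sin x

the image equals g(x) = (28/15)cos x - (7/5)sin x


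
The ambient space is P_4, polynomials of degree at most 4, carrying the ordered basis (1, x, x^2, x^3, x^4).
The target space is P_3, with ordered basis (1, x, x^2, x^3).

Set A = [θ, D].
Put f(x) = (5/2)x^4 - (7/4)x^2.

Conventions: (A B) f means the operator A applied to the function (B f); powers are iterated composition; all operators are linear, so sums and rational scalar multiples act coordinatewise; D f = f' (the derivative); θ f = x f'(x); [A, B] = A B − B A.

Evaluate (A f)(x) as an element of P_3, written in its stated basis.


the result is g(x) = -10x^3 + (7/2)x

D f = 10x^3 - (7/2)x
θ D f = 30x^3 - (7/2)x
θ f = 10x^4 - (7/2)x^2
D θ f = 40x^3 - 7x
[θ, D] f = -10x^3 + (7/2)x


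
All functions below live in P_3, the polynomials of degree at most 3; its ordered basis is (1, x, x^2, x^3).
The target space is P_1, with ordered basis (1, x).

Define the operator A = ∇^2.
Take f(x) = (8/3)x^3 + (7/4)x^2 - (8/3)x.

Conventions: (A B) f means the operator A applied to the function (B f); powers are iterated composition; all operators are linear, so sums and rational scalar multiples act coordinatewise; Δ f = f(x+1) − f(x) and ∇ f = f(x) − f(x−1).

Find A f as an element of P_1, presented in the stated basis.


the result is g(x) = 16x - 25/2

∇ f = 8x^2 - (9/2)x - 7/4
∇ ∇ f = 16x - 25/2


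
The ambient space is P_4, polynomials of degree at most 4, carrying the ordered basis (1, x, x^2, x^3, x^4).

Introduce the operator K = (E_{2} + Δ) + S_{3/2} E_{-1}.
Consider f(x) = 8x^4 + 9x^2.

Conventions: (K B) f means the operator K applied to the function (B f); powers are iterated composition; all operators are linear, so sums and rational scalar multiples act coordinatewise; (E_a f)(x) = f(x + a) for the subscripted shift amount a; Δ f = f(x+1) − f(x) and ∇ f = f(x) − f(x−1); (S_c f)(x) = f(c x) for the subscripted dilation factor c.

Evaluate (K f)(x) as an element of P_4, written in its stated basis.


the image equals g(x) = (97/2)x^4 - 12x^3 + (1509/4)x^2 + 267x + 198

E_{2} f = 8x^4 + 64x^3 + 201x^2 + 292x + 164
Δ f = 32x^3 + 48x^2 + 50x + 17
(E_{2} + Δ) f = 8x^4 + 96x^3 + 249x^2 + 342x + 181
E_{-1} f = 8x^4 - 32x^3 + 57x^2 - 50x + 17
S_{3/2} E_{-1} f = (81/2)x^4 - 108x^3 + (513/4)x^2 - 75x + 17
((E_{2} + Δ) + S_{3/2} E_{-1}) f = (97/2)x^4 - 12x^3 + (1509/4)x^2 + 267x + 198


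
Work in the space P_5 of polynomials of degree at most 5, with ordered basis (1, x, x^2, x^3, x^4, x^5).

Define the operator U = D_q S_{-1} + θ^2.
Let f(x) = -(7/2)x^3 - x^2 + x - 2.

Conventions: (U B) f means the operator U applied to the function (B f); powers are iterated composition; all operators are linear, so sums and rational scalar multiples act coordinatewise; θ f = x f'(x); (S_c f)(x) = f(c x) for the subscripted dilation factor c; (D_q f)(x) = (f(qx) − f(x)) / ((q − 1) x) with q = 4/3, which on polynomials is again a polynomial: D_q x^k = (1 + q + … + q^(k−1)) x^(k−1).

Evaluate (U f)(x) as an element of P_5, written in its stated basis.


the image equals g(x) = -(63/2)x^3 + (187/18)x^2 - (4/3)x - 1

S_{-1} f = (7/2)x^3 - x^2 - x - 2
D_q S_{-1} f = (259/18)x^2 - (7/3)x - 1
θ f = -(21/2)x^3 - 2x^2 + x
θ θ f = -(63/2)x^3 - 4x^2 + x
(D_q S_{-1} + θ^2) f = -(63/2)x^3 + (187/18)x^2 - (4/3)x - 1


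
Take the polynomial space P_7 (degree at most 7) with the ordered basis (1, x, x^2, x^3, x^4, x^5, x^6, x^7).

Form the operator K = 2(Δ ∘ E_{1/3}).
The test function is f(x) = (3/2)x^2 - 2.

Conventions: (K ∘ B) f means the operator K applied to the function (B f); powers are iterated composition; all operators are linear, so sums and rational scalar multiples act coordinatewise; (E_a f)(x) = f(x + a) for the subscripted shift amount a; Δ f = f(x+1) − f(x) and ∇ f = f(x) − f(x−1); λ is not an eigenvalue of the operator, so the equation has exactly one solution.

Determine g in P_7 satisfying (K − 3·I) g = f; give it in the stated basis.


write g with unknown coordinates in the stated basis and equate coefficients in (K − 3·I) g = f
solving from the highest basis element down gives g = -(1/2)x^2 - (2/3)x - 1/3
check: K g = -2x - 3
so K g − 3·g = (3/2)x^2 - 2 = f ✓

g(x) = -(1/2)x^2 - (2/3)x - 1/3


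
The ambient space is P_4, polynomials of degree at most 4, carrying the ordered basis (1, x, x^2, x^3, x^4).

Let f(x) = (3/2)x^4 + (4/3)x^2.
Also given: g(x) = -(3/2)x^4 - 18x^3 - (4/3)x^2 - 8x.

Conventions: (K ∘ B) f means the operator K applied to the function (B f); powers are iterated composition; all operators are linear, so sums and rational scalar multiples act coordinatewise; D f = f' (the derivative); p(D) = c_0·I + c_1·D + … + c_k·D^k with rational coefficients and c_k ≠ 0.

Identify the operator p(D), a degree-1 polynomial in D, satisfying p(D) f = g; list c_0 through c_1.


D^0 f = (3/2)x^4 + (4/3)x^2
D^1 f = 6x^3 + (8/3)x
matching coefficients of g against c_0 f + c_1 Df + … from the top degree down determines the c_i
solution: c_0 = -1, c_1 = -3

p(D) = -I − 3·D, i.e. c_0 = -1, c_1 = -3


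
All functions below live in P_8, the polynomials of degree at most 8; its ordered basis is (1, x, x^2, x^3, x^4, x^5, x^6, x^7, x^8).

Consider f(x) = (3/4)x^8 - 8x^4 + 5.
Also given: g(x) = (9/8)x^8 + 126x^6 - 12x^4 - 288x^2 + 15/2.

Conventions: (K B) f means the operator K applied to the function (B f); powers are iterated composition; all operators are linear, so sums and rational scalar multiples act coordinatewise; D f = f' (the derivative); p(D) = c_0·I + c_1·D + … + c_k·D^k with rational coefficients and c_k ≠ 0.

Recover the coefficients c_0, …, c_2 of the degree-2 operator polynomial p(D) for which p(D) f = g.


D^0 f = (3/4)x^8 - 8x^4 + 5
D^1 f = 6x^7 - 32x^3
D^2 f = 42x^6 - 96x^2
matching coefficients of g against c_0 f + c_1 Df + … from the top degree down determines the c_i
solution: c_0 = 3/2, c_1 = 0, c_2 = 3

p(D) = (3/2)·I + 3·D^2, i.e. c_0 = 3/2, c_1 = 0, c_2 = 3


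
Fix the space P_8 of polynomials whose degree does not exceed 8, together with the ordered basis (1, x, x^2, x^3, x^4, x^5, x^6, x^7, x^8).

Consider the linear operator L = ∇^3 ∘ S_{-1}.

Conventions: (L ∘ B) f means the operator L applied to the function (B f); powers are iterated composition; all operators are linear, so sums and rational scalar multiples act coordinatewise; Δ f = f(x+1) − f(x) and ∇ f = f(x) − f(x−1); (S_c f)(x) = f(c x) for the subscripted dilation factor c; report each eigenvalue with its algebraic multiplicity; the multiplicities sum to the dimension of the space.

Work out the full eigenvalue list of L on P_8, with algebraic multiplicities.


image of 1: 0
image of x: 0
image of x^2: 0
image of x^3: -6
image of x^4: 24x - 36
image of x^5: -60x^2 + 180x - 150
image of x^6: 120x^3 - 540x^2 + 900x - 540
image of x^7: -210x^4 + 1260x^3 - 3150x^2 + 3780x - 1806
image of x^8: 336x^5 - 2520x^4 + 8400x^3 - 15120x^2 + 14448x - 5796
the matrix is upper triangular; its diagonal is (0, 0, 0, 0, 0, 0, 0, 0, 0)
for a triangular matrix the eigenvalues are the diagonal entries, with algebraic multiplicity their repetition count

λ = 0 (multiplicity 9)


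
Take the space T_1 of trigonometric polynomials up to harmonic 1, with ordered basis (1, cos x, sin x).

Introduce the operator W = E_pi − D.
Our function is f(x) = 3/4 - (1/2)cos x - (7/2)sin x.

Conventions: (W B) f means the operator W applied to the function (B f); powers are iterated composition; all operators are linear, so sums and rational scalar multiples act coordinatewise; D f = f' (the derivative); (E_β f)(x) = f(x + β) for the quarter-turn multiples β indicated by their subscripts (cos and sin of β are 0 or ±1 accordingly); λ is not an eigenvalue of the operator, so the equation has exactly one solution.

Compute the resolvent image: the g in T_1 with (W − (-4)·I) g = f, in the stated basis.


write g with unknown coordinates in the stated basis and equate coefficients in (W − (-4)·I) g = f
solving from the highest basis element down gives g = 3/20 - (1/2)cos x - sin x
check: W g = 3/20 + (3/2)cos x + (1/2)sin x
so W g − (-4)·g = 3/4 - (1/2)cos x - (7/2)sin x = f ✓

the result is g(x) = 3/20 - (1/2)cos x - sin x


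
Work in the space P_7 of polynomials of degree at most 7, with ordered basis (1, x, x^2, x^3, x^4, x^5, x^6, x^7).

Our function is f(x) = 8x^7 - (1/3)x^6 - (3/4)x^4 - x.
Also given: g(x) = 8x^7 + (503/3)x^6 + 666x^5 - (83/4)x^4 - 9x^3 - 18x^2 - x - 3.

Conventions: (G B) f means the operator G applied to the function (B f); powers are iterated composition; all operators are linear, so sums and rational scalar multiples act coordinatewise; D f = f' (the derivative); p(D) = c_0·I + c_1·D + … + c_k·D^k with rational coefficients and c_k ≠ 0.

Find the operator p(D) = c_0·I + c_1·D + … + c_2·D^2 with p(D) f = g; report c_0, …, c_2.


D^0 f = 8x^7 - (1/3)x^6 - (3/4)x^4 - x
D^1 f = 56x^6 - 2x^5 - 3x^3 - 1
D^2 f = 336x^5 - 10x^4 - 9x^2
matching coefficients of g against c_0 f + c_1 Df + … from the top degree down determines the c_i
solution: c_0 = 1, c_1 = 3, c_2 = 2

p(D) = I + 3·D + 2·D^2, i.e. c_0 = 1, c_1 = 3, c_2 = 2


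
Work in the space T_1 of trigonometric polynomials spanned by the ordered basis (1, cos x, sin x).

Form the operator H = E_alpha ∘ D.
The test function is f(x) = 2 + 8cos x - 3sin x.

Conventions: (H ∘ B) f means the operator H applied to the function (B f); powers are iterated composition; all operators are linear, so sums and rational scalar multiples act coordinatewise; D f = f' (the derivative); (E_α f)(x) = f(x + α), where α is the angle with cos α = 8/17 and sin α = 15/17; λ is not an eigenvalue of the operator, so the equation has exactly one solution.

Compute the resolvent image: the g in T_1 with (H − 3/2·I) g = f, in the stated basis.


g(x) = -4/3 - (1200/401)cos x + (742/401)sin x

write g with unknown coordinates in the stated basis and equate coefficients in (H − 3/2·I) g = f
solving from the highest basis element down gives g = -4/3 - (1200/401)cos x + (742/401)sin x
check: H g = (1408/401)cos x - (90/401)sin x
so H g − 3/2·g = 2 + 8cos x - 3sin x = f ✓


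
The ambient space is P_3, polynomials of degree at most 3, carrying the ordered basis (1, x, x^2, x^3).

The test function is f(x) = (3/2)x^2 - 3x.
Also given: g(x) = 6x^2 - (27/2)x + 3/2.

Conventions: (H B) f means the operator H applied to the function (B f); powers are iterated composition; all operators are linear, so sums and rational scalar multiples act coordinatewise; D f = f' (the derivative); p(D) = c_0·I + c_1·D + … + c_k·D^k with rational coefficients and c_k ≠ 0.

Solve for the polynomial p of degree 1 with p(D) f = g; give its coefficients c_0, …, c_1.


D^0 f = (3/2)x^2 - 3x
D^1 f = 3x - 3
matching coefficients of g against c_0 f + c_1 Df + … from the top degree down determines the c_i
solution: c_0 = 4, c_1 = -1/2

p(D) = 4·I − (1/2)·D, i.e. c_0 = 4, c_1 = -1/2


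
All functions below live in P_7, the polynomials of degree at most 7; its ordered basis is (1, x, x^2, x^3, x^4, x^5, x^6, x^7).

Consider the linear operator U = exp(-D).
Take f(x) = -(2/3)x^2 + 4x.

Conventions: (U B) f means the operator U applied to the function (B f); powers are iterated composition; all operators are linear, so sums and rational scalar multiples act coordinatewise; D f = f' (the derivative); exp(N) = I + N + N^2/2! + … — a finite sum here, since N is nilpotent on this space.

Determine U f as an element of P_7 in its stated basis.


order-1 term: (4/3)x - 4
order-2 term: -2/3
the series for exp(-D) f terminates at order 2
exp(-D) f = -(2/3)x^2 + (16/3)x - 14/3

g(x) = -(2/3)x^2 + (16/3)x - 14/3


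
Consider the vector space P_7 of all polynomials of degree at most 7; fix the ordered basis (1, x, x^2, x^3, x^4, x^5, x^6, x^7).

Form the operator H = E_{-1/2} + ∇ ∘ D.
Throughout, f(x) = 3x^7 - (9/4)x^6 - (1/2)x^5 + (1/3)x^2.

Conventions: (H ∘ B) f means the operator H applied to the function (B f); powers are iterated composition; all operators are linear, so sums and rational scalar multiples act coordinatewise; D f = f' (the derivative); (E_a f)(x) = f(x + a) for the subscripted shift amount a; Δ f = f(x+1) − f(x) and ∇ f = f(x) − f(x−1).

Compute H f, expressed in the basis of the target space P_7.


E_{-1/2} f = 3x^7 - (51/4)x^6 + 22x^5 - (325/16)x^4 + (175/16)x^3 - (599/192)x^2 + (25/96)x + 31/768
D f = 21x^6 - (27/2)x^5 - (5/2)x^4 + (2/3)x
∇ D f = 126x^5 - (765/2)x^4 + 545x^3 - 435x^2 + (367/2)x - 94/3
(E_{-1/2} + ∇ ∘ D) f = 3x^7 - (51/4)x^6 + 148x^5 - (6445/16)x^4 + (8895/16)x^3 - (84119/192)x^2 + (17641/96)x - 8011/256

g(x) = 3x^7 - (51/4)x^6 + 148x^5 - (6445/16)x^4 + (8895/16)x^3 - (84119/192)x^2 + (17641/96)x - 8011/256


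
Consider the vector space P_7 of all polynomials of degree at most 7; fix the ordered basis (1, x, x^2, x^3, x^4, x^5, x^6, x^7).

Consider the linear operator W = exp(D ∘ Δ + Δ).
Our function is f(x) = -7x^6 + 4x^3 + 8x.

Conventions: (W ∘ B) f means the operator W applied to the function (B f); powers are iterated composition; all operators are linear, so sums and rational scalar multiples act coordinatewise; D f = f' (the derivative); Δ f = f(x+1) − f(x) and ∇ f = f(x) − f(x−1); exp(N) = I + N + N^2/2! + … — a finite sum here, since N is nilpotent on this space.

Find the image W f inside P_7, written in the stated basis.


g(x) = -7x^6 - 42x^5 - 420x^4 - 1956x^3 - 7023x^2 - 14938x - 15049

order-1 term: -42x^5 - 315x^4 - 560x^3 - 513x^2 - 216x - 25
order-2 term: -105x^4 - 1260x^3 - 4515x^2 - 6078x - 2911
order-3 term: -140x^3 - 1890x^2 - 7350x - 8396
order-4 term: -105x^2 - 1260x - 3395
order-5 term: -42x - 315
order-6 term: -7
the series for exp(D ∘ Δ + Δ) f terminates at order 6
exp(D ∘ Δ + Δ) f = -7x^6 - 42x^5 - 420x^4 - 1956x^3 - 7023x^2 - 14938x - 15049


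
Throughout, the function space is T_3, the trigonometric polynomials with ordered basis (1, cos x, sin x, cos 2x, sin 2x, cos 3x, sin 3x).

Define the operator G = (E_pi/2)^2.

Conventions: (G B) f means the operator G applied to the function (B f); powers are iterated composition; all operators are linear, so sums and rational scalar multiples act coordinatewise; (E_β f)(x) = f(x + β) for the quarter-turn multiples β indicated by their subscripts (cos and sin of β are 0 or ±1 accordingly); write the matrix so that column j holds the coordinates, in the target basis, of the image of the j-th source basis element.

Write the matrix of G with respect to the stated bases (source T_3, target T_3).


the matrix is [[1, 0, 0, 0, 0, 0, 0]; [0, -1, 0, 0, 0, 0, 0]; [0, 0, -1, 0, 0, 0, 0]; [0, 0, 0, 1, 0, 0, 0]; [0, 0, 0, 0, 1, 0, 0]; [0, 0, 0, 0, 0, -1, 0]; [0, 0, 0, 0, 0, 0, -1]] (rows listed top to bottom)

image of 1: 1
image of cos x: -cos x
image of sin x: -sin x
image of cos 2x: cos 2x
image of sin 2x: sin 2x
image of cos 3x: -cos 3x
image of sin 3x: -sin 3x
each image's coordinates form column j of the matrix


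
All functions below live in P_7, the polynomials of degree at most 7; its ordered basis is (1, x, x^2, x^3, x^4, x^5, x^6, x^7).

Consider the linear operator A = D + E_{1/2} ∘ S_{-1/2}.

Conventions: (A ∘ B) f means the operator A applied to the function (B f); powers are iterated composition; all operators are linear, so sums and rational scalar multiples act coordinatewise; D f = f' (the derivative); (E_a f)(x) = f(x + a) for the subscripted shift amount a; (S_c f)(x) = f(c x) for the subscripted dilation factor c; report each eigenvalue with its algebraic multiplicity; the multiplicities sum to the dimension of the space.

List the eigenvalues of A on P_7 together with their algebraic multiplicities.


image of 1: 1
image of x: -(1/2)x + 3/4
image of x^2: (1/4)x^2 + (9/4)x + 1/16
image of x^3: -(1/8)x^3 + (45/16)x^2 - (3/32)x - 1/64
image of x^4: (1/16)x^4 + (33/8)x^3 + (3/32)x^2 + (1/32)x + 1/256
image of x^5: -(1/32)x^5 + (315/64)x^4 - (5/64)x^3 - (5/128)x^2 - (5/512)x - 1/1024
image of x^6: (1/64)x^6 + (387/64)x^5 + (15/256)x^4 + (5/128)x^3 + (15/1024)x^2 + (3/1024)x + 1/4096
image of x^7: -(1/128)x^7 + (1785/256)x^6 - (21/512)x^5 - (35/1024)x^4 - (35/2048)x^3 - (21/4096)x^2 - (7/8192)x - 1/16384
the matrix is upper triangular; its diagonal is (1, -1/2, 1/4, -1/8, 1/16, -1/32, 1/64, -1/128)
for a triangular matrix the eigenvalues are the diagonal entries, with algebraic multiplicity their repetition count

λ = -1/2 (multiplicity 1), λ = -1/8 (multiplicity 1), λ = -1/32 (multiplicity 1), λ = -1/128 (multiplicity 1), λ = 1/64 (multiplicity 1), λ = 1/16 (multiplicity 1), λ = 1/4 (multiplicity 1), λ = 1 (multiplicity 1)


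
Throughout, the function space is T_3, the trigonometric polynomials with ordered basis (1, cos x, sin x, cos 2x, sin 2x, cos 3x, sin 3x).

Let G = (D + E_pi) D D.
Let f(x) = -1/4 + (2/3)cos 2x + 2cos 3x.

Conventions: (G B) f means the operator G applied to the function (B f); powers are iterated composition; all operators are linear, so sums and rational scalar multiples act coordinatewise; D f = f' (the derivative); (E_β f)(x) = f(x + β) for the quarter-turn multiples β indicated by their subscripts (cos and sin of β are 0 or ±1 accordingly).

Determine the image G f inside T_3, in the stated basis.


g(x) = -(8/3)cos 2x + (16/3)sin 2x + 18cos 3x + 54sin 3x

D f = -(4/3)sin 2x - 6sin 3x
D D f = -(8/3)cos 2x - 18cos 3x
D (D D) f = (16/3)sin 2x + 54sin 3x
E_pi (D D) f = -(8/3)cos 2x + 18cos 3x
(D + E_pi) (D D) f = -(8/3)cos 2x + (16/3)sin 2x + 18cos 3x + 54sin 3x


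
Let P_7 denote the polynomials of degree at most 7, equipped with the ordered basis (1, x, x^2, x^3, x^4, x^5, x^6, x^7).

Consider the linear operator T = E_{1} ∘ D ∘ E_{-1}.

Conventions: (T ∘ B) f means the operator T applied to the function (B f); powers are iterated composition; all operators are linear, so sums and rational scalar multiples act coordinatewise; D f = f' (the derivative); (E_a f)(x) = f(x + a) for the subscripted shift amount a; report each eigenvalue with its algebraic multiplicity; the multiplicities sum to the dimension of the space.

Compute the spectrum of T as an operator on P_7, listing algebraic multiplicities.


image of 1: 0
image of x: 1
image of x^2: 2x
image of x^3: 3x^2
image of x^4: 4x^3
image of x^5: 5x^4
image of x^6: 6x^5
image of x^7: 7x^6
the matrix is upper triangular; its diagonal is (0, 0, 0, 0, 0, 0, 0, 0)
for a triangular matrix the eigenvalues are the diagonal entries, with algebraic multiplicity their repetition count

λ = 0 (multiplicity 8)


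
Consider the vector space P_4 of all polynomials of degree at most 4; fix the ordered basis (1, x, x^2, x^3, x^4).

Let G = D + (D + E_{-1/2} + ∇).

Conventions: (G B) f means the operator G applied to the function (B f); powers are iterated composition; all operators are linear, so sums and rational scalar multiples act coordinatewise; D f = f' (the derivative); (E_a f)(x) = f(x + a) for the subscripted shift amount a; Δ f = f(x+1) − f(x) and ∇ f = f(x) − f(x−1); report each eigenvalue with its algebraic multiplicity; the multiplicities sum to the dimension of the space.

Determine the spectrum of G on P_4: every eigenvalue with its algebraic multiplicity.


λ = 1 (multiplicity 5)

image of 1: 1
image of x: x + 5/2
image of x^2: x^2 + 5x - 3/4
image of x^3: x^3 + (15/2)x^2 - (9/4)x + 7/8
image of x^4: x^4 + 10x^3 - (9/2)x^2 + (7/2)x - 15/16
the matrix is upper triangular; its diagonal is (1, 1, 1, 1, 1)
for a triangular matrix the eigenvalues are the diagonal entries, with algebraic multiplicity their repetition count


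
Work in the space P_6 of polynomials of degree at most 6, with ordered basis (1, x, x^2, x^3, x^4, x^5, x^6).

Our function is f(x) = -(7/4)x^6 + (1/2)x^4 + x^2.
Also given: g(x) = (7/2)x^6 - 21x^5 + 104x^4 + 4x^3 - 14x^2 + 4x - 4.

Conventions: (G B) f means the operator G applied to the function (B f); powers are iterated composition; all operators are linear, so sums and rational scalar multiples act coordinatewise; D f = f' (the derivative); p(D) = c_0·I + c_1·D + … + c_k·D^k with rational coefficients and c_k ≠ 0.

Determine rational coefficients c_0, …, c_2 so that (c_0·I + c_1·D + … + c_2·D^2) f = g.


p(D) = -2·I + 2·D − 2·D^2, i.e. c_0 = -2, c_1 = 2, c_2 = -2

D^0 f = -(7/4)x^6 + (1/2)x^4 + x^2
D^1 f = -(21/2)x^5 + 2x^3 + 2x
D^2 f = -(105/2)x^4 + 6x^2 + 2
matching coefficients of g against c_0 f + c_1 Df + … from the top degree down determines the c_i
solution: c_0 = -2, c_1 = 2, c_2 = -2


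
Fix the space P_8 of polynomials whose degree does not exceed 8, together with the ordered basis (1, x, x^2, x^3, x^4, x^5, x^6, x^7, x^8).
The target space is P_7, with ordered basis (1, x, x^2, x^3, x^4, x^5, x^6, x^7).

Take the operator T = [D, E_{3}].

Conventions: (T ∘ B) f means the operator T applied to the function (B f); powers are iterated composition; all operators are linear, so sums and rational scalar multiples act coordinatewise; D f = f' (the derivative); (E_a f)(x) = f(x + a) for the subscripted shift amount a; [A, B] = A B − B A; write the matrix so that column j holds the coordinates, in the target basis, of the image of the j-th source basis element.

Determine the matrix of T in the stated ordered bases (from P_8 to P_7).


the matrix is [[0, 0, 0, 0, 0, 0, 0, 0, 0]; [0, 0, 0, 0, 0, 0, 0, 0, 0]; [0, 0, 0, 0, 0, 0, 0, 0, 0]; [0, 0, 0, 0, 0, 0, 0, 0, 0]; [0, 0, 0, 0, 0, 0, 0, 0, 0]; [0, 0, 0, 0, 0, 0, 0, 0, 0]; [0, 0, 0, 0, 0, 0, 0, 0, 0]; [0, 0, 0, 0, 0, 0, 0, 0, 0]] (rows listed top to bottom)

image of 1: 0
image of x: 0
image of x^2: 0
image of x^3: 0
image of x^4: 0
image of x^5: 0
image of x^6: 0
image of x^7: 0
image of x^8: 0
each image's coordinates form column j of the matrix


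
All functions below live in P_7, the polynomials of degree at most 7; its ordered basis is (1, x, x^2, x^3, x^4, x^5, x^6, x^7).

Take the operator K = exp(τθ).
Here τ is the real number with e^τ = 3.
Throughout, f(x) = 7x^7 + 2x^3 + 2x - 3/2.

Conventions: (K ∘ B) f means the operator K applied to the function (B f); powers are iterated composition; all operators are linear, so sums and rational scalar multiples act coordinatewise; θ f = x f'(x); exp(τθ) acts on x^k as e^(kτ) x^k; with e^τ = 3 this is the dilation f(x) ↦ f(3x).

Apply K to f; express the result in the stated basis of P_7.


exp(τθ) x^k = e^(kτ) x^k; with e^τ = 3 this sends x^k to 3^k x^k
x ↦ 3 x
x^3 ↦ 27 x^3
x^7 ↦ 2187 x^7
applying this coordinatewise to f: exp(τθ) f = 15309x^7 + 54x^3 + 6x - 3/2

the image equals g(x) = 15309x^7 + 54x^3 + 6x - 3/2


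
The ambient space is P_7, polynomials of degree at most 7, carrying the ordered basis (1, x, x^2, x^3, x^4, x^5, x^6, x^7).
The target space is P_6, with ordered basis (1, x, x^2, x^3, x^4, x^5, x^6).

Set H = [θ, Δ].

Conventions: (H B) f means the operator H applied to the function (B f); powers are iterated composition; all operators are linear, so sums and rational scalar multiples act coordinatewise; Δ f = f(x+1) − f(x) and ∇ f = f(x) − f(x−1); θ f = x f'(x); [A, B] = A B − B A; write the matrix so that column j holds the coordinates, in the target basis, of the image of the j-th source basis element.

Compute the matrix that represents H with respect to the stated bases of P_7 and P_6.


image of 1: 0
image of x: -1
image of x^2: -2x - 2
image of x^3: -3x^2 - 6x - 3
image of x^4: -4x^3 - 12x^2 - 12x - 4
image of x^5: -5x^4 - 20x^3 - 30x^2 - 20x - 5
image of x^6: -6x^5 - 30x^4 - 60x^3 - 60x^2 - 30x - 6
image of x^7: -7x^6 - 42x^5 - 105x^4 - 140x^3 - 105x^2 - 42x - 7
each image's coordinates form column j of the matrix

the matrix is [[0, -1, -2, -3, -4, -5, -6, -7]; [0, 0, -2, -6, -12, -20, -30, -42]; [0, 0, 0, -3, -12, -30, -60, -105]; [0, 0, 0, 0, -4, -20, -60, -140]; [0, 0, 0, 0, 0, -5, -30, -105]; [0, 0, 0, 0, 0, 0, -6, -42]; [0, 0, 0, 0, 0, 0, 0, -7]] (rows listed top to bottom)


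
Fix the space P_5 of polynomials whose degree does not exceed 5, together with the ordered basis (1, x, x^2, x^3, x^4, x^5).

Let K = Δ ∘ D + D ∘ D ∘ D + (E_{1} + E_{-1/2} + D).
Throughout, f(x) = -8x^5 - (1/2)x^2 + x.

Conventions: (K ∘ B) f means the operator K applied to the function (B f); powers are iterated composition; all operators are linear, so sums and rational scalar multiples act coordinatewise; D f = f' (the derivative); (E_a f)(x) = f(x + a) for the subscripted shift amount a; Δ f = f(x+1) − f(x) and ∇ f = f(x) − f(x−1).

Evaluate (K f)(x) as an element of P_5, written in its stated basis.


D f = -40x^4 - x + 1
Δ D f = -160x^3 - 240x^2 - 160x - 41
D f = -40x^4 - x + 1
D D f = -160x^3 - 1
D D D f = -480x^2
E_{1} f = -8x^5 - 40x^4 - 80x^3 - (161/2)x^2 - 40x - 15/2
E_{-1/2} f = -8x^5 + 20x^4 - 20x^3 + (19/2)x^2 - x - 3/8
D f = -40x^4 - x + 1
(E_{1} + E_{-1/2} + D) f = -16x^5 - 60x^4 - 100x^3 - 71x^2 - 42x - 55/8
(Δ ∘ D + D ∘ D ∘ D + (E_{1} + E_{-1/2} + D)) f = -16x^5 - 60x^4 - 260x^3 - 791x^2 - 202x - 383/8

g(x) = -16x^5 - 60x^4 - 260x^3 - 791x^2 - 202x - 383/8


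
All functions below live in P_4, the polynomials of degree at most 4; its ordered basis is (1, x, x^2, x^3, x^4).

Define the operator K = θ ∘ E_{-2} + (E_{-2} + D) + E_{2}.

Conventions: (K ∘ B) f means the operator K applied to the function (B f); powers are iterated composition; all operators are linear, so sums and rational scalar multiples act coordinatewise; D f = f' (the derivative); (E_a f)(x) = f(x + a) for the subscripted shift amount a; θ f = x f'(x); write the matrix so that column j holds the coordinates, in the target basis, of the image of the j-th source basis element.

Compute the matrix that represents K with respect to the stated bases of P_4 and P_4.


the matrix is [[2, 1, 8, 0, 32]; [0, 3, -2, 36, -32]; [0, 0, 4, -9, 96]; [0, 0, 0, 5, -20]; [0, 0, 0, 0, 6]] (rows listed top to bottom)

image of 1: 2
image of x: 3x + 1
image of x^2: 4x^2 - 2x + 8
image of x^3: 5x^3 - 9x^2 + 36x
image of x^4: 6x^4 - 20x^3 + 96x^2 - 32x + 32
each image's coordinates form column j of the matrix


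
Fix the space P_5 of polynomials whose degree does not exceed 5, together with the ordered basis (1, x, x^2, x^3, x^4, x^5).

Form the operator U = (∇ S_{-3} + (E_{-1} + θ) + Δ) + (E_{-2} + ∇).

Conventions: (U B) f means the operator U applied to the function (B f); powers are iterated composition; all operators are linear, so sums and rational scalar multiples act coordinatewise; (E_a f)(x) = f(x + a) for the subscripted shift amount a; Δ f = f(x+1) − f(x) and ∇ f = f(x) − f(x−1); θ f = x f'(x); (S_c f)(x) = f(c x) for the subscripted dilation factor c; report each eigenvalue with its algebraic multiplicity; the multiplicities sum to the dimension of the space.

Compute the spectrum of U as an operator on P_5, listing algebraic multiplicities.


image of 1: 2
image of x: 3x - 4
image of x^2: 4x^2 + 16x - 4
image of x^3: 5x^3 - 84x^2 + 96x - 34
image of x^4: 6x^4 + 320x^3 - 456x^2 + 296x - 64
image of x^5: 7x^5 - 1220x^4 + 2480x^3 - 2500x^2 + 1300x - 274
the matrix is upper triangular; its diagonal is (2, 3, 4, 5, 6, 7)
for a triangular matrix the eigenvalues are the diagonal entries, with algebraic multiplicity their repetition count

λ = 2 (multiplicity 1), λ = 3 (multiplicity 1), λ = 4 (multiplicity 1), λ = 5 (multiplicity 1), λ = 6 (multiplicity 1), λ = 7 (multiplicity 1)
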